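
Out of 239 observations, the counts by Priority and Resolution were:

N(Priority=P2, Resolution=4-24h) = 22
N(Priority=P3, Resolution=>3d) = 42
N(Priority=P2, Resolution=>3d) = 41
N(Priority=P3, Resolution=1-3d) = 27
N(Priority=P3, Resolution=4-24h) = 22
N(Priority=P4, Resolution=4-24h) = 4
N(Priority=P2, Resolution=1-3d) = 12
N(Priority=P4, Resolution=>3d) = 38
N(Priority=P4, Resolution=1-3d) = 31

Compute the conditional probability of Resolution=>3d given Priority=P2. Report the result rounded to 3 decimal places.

Total with Priority=P2: 22 + 12 + 41 = 75.
P(Resolution=>3d | Priority=P2) = 41/75 = 0.547.

0.547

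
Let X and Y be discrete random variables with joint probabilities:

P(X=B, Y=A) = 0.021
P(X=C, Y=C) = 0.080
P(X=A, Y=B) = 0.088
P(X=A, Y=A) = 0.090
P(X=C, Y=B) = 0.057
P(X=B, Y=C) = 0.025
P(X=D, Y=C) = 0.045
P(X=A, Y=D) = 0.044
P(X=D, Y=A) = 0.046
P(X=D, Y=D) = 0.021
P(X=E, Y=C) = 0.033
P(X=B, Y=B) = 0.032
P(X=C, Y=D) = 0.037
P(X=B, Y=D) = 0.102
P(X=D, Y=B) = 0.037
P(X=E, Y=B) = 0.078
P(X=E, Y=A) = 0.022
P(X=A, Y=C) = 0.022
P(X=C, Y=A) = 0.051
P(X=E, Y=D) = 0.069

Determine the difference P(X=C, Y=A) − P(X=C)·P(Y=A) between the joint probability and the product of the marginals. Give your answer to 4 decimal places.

-0.0008

P(X=C) = 0.051 + 0.057 + 0.080 + 0.037 = 0.225.
P(Y=A) = 0.090 + 0.021 + 0.051 + 0.046 + 0.022 = 0.230.
P(X=C, Y=A) − P(X=C)P(Y=A) = 0.051 − 0.225×0.230 = -0.0008.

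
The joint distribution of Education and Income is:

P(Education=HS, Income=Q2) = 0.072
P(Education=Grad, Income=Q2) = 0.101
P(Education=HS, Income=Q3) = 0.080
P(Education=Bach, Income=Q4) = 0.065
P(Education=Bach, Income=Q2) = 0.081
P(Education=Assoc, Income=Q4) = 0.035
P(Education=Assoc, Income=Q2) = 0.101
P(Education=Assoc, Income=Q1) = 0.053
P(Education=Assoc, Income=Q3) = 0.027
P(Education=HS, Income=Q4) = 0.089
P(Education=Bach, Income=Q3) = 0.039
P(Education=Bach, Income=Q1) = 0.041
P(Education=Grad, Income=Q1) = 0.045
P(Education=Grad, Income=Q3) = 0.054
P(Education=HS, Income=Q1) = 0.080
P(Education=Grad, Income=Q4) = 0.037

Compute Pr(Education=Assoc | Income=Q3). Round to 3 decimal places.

0.135

P(Income=Q3) = 0.080 + 0.027 + 0.039 + 0.054 = 0.200.
P(Education=Assoc | Income=Q3) = 0.027/0.200 = 0.135.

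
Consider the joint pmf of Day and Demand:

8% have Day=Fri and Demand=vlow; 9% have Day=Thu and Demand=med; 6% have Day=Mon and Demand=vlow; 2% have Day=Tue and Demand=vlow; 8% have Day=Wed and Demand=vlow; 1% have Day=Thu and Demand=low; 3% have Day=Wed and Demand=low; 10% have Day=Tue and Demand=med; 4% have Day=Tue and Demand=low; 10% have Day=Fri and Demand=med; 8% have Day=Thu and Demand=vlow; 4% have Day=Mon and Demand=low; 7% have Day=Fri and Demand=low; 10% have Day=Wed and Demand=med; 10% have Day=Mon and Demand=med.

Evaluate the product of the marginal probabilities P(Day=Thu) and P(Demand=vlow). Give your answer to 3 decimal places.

0.058

P(Day=Thu) = 0.08 + 0.01 + 0.09 = 0.18.
P(Demand=vlow) = 0.06 + 0.02 + 0.08 + 0.08 + 0.08 = 0.32.
Product: 0.18 × 0.32 = 0.058.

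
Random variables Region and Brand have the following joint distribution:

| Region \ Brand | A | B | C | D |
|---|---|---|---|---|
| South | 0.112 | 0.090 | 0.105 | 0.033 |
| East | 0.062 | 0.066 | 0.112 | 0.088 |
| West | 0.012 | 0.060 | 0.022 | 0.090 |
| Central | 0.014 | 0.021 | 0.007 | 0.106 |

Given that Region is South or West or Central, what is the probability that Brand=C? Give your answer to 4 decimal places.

P(Region=South) = 0.112 + 0.090 + 0.105 + 0.033 = 0.340.
P(Region=West) = 0.012 + 0.060 + 0.022 + 0.090 = 0.184.
P(Region=Central) = 0.014 + 0.021 + 0.007 + 0.106 = 0.148.
P(Region ∈ {South, West, Central}) = 0.340 + 0.184 + 0.148 = 0.672; P(Brand=C, Region ∈ {South, West, Central}) = 0.105 + 0.022 + 0.007 = 0.134.
P(Brand=C | Region ∈ {South, West, Central}) = 0.134/0.672 = 0.1994.

0.1994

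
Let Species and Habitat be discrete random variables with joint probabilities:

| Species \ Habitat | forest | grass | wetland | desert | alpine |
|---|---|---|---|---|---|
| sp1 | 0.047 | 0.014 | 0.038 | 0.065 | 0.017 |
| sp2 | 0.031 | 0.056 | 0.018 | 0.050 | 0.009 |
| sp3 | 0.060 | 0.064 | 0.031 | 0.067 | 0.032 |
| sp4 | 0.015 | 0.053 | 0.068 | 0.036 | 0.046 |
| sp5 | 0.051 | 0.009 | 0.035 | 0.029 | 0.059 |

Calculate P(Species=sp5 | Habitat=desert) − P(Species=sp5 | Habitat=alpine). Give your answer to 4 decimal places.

-0.2446

P(Habitat=desert) = 0.065 + 0.050 + 0.067 + 0.036 + 0.029 = 0.247; P(Species=sp5 | Habitat=desert) = 0.029/0.247 = 0.11741.
P(Habitat=alpine) = 0.017 + 0.009 + 0.032 + 0.046 + 0.059 = 0.163; P(Species=sp5 | Habitat=alpine) = 0.059/0.163 = 0.36196.
Difference = -0.2446.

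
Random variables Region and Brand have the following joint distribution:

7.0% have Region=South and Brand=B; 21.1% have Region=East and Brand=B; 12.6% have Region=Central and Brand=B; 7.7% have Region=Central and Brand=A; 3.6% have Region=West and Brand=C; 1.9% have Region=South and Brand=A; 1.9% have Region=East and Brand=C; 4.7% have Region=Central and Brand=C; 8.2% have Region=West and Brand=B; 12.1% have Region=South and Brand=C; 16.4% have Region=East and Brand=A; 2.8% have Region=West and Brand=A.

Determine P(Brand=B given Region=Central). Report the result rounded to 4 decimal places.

P(Region=Central) = 0.077 + 0.126 + 0.047 = 0.250.
P(Brand=B | Region=Central) = 0.126/0.250 = 0.5040.

0.5040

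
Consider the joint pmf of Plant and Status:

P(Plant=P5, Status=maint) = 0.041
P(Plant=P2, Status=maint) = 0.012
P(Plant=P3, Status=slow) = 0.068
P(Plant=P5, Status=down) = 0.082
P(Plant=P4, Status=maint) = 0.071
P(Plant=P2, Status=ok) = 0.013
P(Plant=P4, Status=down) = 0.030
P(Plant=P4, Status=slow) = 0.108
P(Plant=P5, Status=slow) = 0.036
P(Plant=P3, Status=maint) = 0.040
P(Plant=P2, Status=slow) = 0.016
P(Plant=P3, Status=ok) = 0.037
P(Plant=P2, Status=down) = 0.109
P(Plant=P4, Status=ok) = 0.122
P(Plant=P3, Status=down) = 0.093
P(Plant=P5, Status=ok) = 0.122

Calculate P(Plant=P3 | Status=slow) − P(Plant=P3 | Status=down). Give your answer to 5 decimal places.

P(Status=slow) = 0.016 + 0.068 + 0.108 + 0.036 = 0.228; P(Plant=P3 | Status=slow) = 0.068/0.228 = 0.298246.
P(Status=down) = 0.109 + 0.093 + 0.030 + 0.082 = 0.314; P(Plant=P3 | Status=down) = 0.093/0.314 = 0.296178.
Difference = 0.00207.

0.00207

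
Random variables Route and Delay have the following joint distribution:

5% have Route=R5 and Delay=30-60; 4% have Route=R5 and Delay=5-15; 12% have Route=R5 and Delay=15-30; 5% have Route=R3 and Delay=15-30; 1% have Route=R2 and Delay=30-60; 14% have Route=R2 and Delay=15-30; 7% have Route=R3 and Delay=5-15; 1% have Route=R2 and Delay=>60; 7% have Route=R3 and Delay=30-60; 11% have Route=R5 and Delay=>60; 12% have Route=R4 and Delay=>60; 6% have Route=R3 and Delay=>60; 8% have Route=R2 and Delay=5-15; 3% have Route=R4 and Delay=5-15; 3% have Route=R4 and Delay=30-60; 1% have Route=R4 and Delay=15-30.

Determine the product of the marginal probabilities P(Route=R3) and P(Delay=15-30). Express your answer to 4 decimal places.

0.0800

P(Route=R3) = 0.07 + 0.05 + 0.07 + 0.06 = 0.25.
P(Delay=15-30) = 0.14 + 0.05 + 0.01 + 0.12 = 0.32.
Product: 0.25 × 0.32 = 0.0800.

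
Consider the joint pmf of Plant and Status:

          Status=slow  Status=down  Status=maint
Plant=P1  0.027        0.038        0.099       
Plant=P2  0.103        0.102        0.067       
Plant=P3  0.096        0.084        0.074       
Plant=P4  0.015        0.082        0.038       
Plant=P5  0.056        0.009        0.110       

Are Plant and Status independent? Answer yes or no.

no

P(Plant=P5) = 0.175 and P(Status=down) = 0.315, so their product is 0.05513, but P(Plant=P5, Status=down) = 0.009. Since these differ, Plant and Status are not independent.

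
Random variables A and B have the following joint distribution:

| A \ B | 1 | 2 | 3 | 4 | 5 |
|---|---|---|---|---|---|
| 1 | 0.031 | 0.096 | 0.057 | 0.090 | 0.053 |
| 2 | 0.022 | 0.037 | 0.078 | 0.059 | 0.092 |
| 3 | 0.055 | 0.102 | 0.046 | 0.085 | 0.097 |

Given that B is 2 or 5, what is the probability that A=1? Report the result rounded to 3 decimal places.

0.312

P(B=2) = 0.096 + 0.037 + 0.102 = 0.235.
P(B=5) = 0.053 + 0.092 + 0.097 = 0.242.
P(B ∈ {2, 5}) = 0.235 + 0.242 = 0.477; P(A=1, B ∈ {2, 5}) = 0.096 + 0.053 = 0.149.
P(A=1 | B ∈ {2, 5}) = 0.149/0.477 = 0.312.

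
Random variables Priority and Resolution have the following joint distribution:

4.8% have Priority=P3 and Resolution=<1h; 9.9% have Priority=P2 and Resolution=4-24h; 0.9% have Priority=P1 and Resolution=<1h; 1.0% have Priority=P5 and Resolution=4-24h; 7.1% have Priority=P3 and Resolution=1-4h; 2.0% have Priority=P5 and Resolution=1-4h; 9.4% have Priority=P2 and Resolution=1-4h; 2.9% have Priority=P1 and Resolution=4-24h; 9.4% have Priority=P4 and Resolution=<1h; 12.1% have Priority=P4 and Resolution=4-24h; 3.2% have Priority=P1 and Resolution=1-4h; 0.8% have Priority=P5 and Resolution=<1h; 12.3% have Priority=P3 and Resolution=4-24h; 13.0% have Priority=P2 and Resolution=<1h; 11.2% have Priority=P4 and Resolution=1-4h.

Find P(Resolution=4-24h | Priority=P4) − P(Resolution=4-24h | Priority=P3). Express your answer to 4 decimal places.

-0.1382

P(Priority=P4) = 0.094 + 0.112 + 0.121 = 0.327; P(Resolution=4-24h | Priority=P4) = 0.121/0.327 = 0.37003.
P(Priority=P3) = 0.048 + 0.071 + 0.123 = 0.242; P(Resolution=4-24h | Priority=P3) = 0.123/0.242 = 0.50826.
Difference = -0.1382.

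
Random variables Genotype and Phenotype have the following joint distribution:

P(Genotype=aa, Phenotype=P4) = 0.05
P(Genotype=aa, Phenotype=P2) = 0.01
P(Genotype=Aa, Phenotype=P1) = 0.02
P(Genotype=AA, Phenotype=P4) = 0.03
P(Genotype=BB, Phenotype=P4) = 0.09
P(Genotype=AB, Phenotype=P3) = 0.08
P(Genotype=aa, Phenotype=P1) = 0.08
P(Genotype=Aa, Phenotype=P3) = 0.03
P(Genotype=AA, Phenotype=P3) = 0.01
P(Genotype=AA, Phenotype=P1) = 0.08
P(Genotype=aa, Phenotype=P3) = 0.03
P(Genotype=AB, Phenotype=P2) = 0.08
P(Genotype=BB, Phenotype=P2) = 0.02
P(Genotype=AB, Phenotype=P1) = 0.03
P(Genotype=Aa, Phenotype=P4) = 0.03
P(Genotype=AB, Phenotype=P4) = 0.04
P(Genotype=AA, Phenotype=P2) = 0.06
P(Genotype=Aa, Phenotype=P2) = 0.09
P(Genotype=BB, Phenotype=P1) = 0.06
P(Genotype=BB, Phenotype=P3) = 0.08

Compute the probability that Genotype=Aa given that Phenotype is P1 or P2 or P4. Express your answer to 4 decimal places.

P(Phenotype=P1) = 0.08 + 0.02 + 0.08 + 0.03 + 0.06 = 0.27.
P(Phenotype=P2) = 0.06 + 0.09 + 0.01 + 0.08 + 0.02 = 0.26.
P(Phenotype=P4) = 0.03 + 0.03 + 0.05 + 0.04 + 0.09 = 0.24.
P(Phenotype ∈ {P1, P2, P4}) = 0.27 + 0.26 + 0.24 = 0.77; P(Genotype=Aa, Phenotype ∈ {P1, P2, P4}) = 0.02 + 0.09 + 0.03 = 0.14.
P(Genotype=Aa | Phenotype ∈ {P1, P2, P4}) = 0.14/0.77 = 0.1818.

0.1818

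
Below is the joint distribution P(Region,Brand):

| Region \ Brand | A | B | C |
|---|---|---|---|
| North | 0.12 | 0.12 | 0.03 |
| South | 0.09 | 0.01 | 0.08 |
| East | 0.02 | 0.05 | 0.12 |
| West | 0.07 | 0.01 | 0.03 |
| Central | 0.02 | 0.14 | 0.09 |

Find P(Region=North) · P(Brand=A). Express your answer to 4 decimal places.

P(Region=North) = 0.12 + 0.12 + 0.03 = 0.27.
P(Brand=A) = 0.12 + 0.09 + 0.02 + 0.07 + 0.02 = 0.32.
Product: 0.27 × 0.32 = 0.0864.

0.0864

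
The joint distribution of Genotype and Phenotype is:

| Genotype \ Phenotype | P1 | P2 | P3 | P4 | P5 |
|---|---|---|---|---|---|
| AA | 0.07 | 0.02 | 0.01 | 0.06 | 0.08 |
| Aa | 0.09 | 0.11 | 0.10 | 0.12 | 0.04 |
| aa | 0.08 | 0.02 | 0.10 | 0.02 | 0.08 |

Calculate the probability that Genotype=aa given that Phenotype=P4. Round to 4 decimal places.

0.1000

P(Phenotype=P4) = 0.06 + 0.12 + 0.02 = 0.20.
P(Genotype=aa | Phenotype=P4) = 0.02/0.20 = 0.1000.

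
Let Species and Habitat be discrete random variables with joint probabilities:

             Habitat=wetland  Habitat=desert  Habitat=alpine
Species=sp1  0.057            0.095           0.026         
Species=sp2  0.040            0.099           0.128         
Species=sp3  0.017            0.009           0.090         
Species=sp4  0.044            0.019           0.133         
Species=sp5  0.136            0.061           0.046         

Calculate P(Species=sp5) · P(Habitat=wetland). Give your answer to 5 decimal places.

0.07144

P(Species=sp5) = 0.136 + 0.061 + 0.046 = 0.243.
P(Habitat=wetland) = 0.057 + 0.040 + 0.017 + 0.044 + 0.136 = 0.294.
Product: 0.243 × 0.294 = 0.07144.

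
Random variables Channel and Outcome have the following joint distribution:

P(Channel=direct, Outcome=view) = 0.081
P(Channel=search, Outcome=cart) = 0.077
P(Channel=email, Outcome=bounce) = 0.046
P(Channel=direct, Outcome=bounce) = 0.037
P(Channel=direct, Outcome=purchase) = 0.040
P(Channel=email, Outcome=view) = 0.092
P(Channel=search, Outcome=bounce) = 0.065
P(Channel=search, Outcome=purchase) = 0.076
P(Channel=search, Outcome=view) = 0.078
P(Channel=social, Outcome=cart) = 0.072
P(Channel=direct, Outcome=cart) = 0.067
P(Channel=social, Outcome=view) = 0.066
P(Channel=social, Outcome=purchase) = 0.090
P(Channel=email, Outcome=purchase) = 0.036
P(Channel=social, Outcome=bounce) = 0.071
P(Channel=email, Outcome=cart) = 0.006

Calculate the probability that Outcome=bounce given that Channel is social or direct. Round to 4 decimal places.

0.2061

P(Channel=social) = 0.071 + 0.066 + 0.072 + 0.090 = 0.299.
P(Channel=direct) = 0.037 + 0.081 + 0.067 + 0.040 = 0.225.
P(Channel ∈ {social, direct}) = 0.299 + 0.225 = 0.524; P(Outcome=bounce, Channel ∈ {social, direct}) = 0.071 + 0.037 = 0.108.
P(Outcome=bounce | Channel ∈ {social, direct}) = 0.108/0.524 = 0.2061.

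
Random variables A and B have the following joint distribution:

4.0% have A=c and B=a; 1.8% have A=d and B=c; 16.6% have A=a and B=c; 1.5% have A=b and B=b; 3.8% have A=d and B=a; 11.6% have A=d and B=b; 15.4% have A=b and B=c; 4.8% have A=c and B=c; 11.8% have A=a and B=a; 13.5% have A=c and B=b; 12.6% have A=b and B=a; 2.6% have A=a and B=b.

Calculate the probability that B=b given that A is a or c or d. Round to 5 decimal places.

0.39291

P(A=a) = 0.118 + 0.026 + 0.166 = 0.310.
P(A=c) = 0.040 + 0.135 + 0.048 = 0.223.
P(A=d) = 0.038 + 0.116 + 0.018 = 0.172.
P(A ∈ {a, c, d}) = 0.310 + 0.223 + 0.172 = 0.705; P(B=b, A ∈ {a, c, d}) = 0.026 + 0.135 + 0.116 = 0.277.
P(B=b | A ∈ {a, c, d}) = 0.277/0.705 = 0.39291.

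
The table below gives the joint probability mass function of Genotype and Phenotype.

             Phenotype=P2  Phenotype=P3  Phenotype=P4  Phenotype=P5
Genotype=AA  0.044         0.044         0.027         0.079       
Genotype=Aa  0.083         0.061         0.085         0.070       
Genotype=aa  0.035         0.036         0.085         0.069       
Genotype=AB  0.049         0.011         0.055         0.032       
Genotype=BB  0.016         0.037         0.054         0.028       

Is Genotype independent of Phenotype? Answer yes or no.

no

P(Genotype=AA) = 0.194 and P(Phenotype=P4) = 0.306, so their product is 0.05936, but P(Genotype=AA, Phenotype=P4) = 0.027. Since these differ, Genotype and Phenotype are not independent.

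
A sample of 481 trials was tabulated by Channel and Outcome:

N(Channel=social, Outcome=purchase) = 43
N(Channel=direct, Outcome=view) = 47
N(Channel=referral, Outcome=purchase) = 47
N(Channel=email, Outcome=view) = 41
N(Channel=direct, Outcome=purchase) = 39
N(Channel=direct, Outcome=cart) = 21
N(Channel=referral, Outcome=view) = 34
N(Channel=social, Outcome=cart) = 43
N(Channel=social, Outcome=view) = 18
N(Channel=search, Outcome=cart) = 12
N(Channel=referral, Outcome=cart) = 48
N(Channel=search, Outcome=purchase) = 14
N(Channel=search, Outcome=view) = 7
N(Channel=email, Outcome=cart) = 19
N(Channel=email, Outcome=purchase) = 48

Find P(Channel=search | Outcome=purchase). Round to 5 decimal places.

0.07330

Total with Outcome=purchase: 48 + 14 + 43 + 39 + 47 = 191.
P(Channel=search | Outcome=purchase) = 14/191 = 0.07330.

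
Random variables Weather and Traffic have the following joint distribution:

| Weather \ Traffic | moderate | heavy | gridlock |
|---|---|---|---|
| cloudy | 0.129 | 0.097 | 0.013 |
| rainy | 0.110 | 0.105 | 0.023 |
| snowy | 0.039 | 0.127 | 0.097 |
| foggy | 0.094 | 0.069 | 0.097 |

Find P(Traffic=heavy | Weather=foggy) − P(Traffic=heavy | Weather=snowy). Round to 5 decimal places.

-0.21751

P(Weather=foggy) = 0.094 + 0.069 + 0.097 = 0.260; P(Traffic=heavy | Weather=foggy) = 0.069/0.260 = 0.265385.
P(Weather=snowy) = 0.039 + 0.127 + 0.097 = 0.263; P(Traffic=heavy | Weather=snowy) = 0.127/0.263 = 0.482890.
Difference = -0.21751.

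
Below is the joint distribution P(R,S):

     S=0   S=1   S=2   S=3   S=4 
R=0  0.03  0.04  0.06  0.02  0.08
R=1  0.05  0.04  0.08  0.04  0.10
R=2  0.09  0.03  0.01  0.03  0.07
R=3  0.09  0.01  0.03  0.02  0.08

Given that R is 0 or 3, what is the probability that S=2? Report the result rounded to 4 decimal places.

0.1957

P(R=0) = 0.03 + 0.04 + 0.06 + 0.02 + 0.08 = 0.23.
P(R=3) = 0.09 + 0.01 + 0.03 + 0.02 + 0.08 = 0.23.
P(R ∈ {0, 3}) = 0.23 + 0.23 = 0.46; P(S=2, R ∈ {0, 3}) = 0.06 + 0.03 = 0.09.
P(S=2 | R ∈ {0, 3}) = 0.09/0.46 = 0.1957.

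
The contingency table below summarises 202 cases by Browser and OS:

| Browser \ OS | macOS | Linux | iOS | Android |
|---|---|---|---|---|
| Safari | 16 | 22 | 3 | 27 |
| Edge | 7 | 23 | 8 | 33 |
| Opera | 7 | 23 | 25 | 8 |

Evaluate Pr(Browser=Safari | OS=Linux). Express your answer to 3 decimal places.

Total with OS=Linux: 22 + 23 + 23 = 68.
P(Browser=Safari | OS=Linux) = 22/68 = 0.324.

0.324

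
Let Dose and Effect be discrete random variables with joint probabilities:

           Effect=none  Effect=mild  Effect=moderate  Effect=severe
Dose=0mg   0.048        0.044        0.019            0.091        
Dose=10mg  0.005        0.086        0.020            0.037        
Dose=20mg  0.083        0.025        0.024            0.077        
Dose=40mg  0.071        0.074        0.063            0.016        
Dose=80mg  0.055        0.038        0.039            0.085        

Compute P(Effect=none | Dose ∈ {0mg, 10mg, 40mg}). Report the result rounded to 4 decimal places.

0.2160

P(Dose=0mg) = 0.048 + 0.044 + 0.019 + 0.091 = 0.202.
P(Dose=10mg) = 0.005 + 0.086 + 0.020 + 0.037 = 0.148.
P(Dose=40mg) = 0.071 + 0.074 + 0.063 + 0.016 = 0.224.
P(Dose ∈ {0mg, 10mg, 40mg}) = 0.202 + 0.148 + 0.224 = 0.574; P(Effect=none, Dose ∈ {0mg, 10mg, 40mg}) = 0.048 + 0.005 + 0.071 = 0.124.
P(Effect=none | Dose ∈ {0mg, 10mg, 40mg}) = 0.124/0.574 = 0.2160.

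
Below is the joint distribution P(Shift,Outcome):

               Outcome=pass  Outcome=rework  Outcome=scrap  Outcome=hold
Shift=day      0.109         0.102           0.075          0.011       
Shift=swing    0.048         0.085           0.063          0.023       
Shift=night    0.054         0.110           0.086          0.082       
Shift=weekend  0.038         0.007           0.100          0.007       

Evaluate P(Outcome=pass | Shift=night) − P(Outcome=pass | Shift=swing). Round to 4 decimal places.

-0.0565

P(Shift=night) = 0.054 + 0.110 + 0.086 + 0.082 = 0.332; P(Outcome=pass | Shift=night) = 0.054/0.332 = 0.16265.
P(Shift=swing) = 0.048 + 0.085 + 0.063 + 0.023 = 0.219; P(Outcome=pass | Shift=swing) = 0.048/0.219 = 0.21918.
Difference = -0.0565.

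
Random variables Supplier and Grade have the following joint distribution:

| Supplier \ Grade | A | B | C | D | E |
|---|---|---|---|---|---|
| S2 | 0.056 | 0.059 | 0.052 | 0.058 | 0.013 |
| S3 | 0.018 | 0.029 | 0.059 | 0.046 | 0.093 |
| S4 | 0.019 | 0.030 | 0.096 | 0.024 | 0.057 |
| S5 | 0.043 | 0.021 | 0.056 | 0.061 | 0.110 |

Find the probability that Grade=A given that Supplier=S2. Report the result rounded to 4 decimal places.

0.2353

P(Supplier=S2) = 0.056 + 0.059 + 0.052 + 0.058 + 0.013 = 0.238.
P(Grade=A | Supplier=S2) = 0.056/0.238 = 0.2353.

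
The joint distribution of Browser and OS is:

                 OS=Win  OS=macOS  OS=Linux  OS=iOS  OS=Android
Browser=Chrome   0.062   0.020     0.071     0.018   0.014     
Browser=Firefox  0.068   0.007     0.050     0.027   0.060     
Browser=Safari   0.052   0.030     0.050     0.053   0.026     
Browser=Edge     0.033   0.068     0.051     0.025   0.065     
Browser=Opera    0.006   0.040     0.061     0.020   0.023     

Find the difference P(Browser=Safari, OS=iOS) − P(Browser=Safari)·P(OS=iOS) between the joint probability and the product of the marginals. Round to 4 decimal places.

P(Browser=Safari) = 0.052 + 0.030 + 0.050 + 0.053 + 0.026 = 0.211.
P(OS=iOS) = 0.018 + 0.027 + 0.053 + 0.025 + 0.020 = 0.143.
P(Browser=Safari, OS=iOS) − P(Browser=Safari)P(OS=iOS) = 0.053 − 0.211×0.143 = 0.0228.

0.0228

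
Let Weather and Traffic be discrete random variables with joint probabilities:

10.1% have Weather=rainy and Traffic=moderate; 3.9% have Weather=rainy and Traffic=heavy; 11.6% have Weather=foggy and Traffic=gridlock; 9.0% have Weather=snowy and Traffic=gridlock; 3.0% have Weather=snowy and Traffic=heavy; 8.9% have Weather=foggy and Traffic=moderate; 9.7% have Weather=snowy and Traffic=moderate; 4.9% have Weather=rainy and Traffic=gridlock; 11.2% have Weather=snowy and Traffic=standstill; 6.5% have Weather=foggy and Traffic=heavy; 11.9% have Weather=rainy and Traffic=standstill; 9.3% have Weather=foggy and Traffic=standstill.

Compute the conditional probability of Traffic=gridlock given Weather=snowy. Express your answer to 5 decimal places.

P(Weather=snowy) = 0.097 + 0.030 + 0.090 + 0.112 = 0.329.
P(Traffic=gridlock | Weather=snowy) = 0.090/0.329 = 0.27356.

0.27356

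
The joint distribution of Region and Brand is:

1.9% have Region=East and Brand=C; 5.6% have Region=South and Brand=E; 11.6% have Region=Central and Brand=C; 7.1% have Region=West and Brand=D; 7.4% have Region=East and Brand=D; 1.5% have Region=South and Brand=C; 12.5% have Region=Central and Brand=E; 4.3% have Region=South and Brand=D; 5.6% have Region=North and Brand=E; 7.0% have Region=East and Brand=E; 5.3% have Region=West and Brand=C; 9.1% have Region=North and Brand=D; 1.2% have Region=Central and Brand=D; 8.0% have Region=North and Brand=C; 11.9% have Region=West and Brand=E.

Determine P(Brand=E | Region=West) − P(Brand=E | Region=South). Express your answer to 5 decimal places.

-0.00152

P(Region=West) = 0.053 + 0.071 + 0.119 = 0.243; P(Brand=E | Region=West) = 0.119/0.243 = 0.489712.
P(Region=South) = 0.015 + 0.043 + 0.056 = 0.114; P(Brand=E | Region=South) = 0.056/0.114 = 0.491228.
Difference = -0.00152.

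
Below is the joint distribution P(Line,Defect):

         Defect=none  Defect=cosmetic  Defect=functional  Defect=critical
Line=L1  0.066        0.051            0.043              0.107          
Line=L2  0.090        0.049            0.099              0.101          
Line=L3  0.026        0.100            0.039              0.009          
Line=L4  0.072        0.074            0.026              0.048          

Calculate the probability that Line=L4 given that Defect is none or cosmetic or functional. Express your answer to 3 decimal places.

0.234

P(Defect=none) = 0.066 + 0.090 + 0.026 + 0.072 = 0.254.
P(Defect=cosmetic) = 0.051 + 0.049 + 0.100 + 0.074 = 0.274.
P(Defect=functional) = 0.043 + 0.099 + 0.039 + 0.026 = 0.207.
P(Defect ∈ {none, cosmetic, functional}) = 0.254 + 0.274 + 0.207 = 0.735; P(Line=L4, Defect ∈ {none, cosmetic, functional}) = 0.072 + 0.074 + 0.026 = 0.172.
P(Line=L4 | Defect ∈ {none, cosmetic, functional}) = 0.172/0.735 = 0.234.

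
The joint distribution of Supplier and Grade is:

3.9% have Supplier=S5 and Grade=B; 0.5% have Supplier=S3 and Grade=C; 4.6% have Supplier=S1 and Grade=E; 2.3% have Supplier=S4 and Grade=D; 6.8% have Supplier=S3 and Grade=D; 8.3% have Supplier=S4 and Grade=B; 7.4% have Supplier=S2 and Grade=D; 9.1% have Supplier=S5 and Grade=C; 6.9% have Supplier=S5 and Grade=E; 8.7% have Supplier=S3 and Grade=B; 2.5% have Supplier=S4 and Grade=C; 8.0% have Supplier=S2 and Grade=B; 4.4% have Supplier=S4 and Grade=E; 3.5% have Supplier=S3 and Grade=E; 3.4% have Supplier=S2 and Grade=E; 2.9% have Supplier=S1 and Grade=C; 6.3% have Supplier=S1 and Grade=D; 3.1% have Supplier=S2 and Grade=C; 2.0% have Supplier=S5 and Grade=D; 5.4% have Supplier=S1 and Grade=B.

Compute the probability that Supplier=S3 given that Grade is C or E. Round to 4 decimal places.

P(Grade=C) = 0.029 + 0.031 + 0.005 + 0.025 + 0.091 = 0.181.
P(Grade=E) = 0.046 + 0.034 + 0.035 + 0.044 + 0.069 = 0.228.
P(Grade ∈ {C, E}) = 0.181 + 0.228 = 0.409; P(Supplier=S3, Grade ∈ {C, E}) = 0.005 + 0.035 = 0.040.
P(Supplier=S3 | Grade ∈ {C, E}) = 0.040/0.409 = 0.0978.

0.0978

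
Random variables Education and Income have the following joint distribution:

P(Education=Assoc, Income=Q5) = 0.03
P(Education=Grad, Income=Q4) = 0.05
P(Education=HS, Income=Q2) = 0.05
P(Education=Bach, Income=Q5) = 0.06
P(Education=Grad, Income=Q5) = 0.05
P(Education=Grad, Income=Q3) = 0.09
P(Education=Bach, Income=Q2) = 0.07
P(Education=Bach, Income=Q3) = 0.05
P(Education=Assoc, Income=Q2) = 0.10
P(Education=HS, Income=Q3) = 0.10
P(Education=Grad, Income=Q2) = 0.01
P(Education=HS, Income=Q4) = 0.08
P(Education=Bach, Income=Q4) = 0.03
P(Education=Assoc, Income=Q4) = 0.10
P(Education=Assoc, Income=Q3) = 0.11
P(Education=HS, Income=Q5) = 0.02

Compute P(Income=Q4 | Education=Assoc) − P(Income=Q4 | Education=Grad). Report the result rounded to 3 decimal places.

P(Education=Assoc) = 0.10 + 0.11 + 0.10 + 0.03 = 0.34; P(Income=Q4 | Education=Assoc) = 0.10/0.34 = 0.2941.
P(Education=Grad) = 0.01 + 0.09 + 0.05 + 0.05 = 0.20; P(Income=Q4 | Education=Grad) = 0.05/0.20 = 0.2500.
Difference = 0.044.

0.044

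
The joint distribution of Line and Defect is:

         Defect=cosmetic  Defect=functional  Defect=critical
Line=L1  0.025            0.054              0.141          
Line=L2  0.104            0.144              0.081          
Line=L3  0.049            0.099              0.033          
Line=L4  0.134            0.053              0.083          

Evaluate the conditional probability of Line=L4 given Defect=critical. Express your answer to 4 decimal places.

0.2456

P(Defect=critical) = 0.141 + 0.081 + 0.033 + 0.083 = 0.338.
P(Line=L4 | Defect=critical) = 0.083/0.338 = 0.2456.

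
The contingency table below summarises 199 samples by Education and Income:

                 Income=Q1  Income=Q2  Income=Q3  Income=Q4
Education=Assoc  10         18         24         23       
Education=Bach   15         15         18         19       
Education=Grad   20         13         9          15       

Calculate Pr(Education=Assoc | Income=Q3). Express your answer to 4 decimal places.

Total with Income=Q3: 24 + 18 + 9 = 51.
P(Education=Assoc | Income=Q3) = 24/51 = 0.4706.

0.4706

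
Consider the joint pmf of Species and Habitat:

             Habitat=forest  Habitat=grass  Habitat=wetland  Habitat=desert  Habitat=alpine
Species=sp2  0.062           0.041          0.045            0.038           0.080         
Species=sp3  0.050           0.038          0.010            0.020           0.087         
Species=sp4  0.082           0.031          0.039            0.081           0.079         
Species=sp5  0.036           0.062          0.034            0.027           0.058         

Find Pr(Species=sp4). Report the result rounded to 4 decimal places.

P(Species=sp4) = 0.082 + 0.031 + 0.039 + 0.081 + 0.079 = 0.312.

0.3120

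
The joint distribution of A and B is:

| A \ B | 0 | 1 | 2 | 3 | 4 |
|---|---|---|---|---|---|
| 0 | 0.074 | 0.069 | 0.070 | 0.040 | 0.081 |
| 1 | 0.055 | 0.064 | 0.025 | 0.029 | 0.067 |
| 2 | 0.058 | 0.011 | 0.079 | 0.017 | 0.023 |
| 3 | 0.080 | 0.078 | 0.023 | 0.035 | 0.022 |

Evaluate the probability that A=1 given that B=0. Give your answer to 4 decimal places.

P(B=0) = 0.074 + 0.055 + 0.058 + 0.080 = 0.267.
P(A=1 | B=0) = 0.055/0.267 = 0.2060.

0.2060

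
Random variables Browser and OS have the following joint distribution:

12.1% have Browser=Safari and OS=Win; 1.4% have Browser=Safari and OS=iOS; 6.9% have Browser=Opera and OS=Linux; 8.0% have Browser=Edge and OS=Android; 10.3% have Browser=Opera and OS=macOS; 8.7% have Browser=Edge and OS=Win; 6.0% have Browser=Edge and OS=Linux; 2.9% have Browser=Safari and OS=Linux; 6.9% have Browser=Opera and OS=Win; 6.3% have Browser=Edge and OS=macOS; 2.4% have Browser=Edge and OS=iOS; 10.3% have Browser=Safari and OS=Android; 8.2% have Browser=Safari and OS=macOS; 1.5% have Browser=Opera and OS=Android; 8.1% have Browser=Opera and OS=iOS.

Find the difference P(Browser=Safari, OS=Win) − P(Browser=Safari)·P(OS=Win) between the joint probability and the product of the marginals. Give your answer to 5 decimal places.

P(Browser=Safari) = 0.121 + 0.082 + 0.029 + 0.014 + 0.103 = 0.349.
P(OS=Win) = 0.121 + 0.087 + 0.069 = 0.277.
P(Browser=Safari, OS=Win) − P(Browser=Safari)P(OS=Win) = 0.121 − 0.349×0.277 = 0.02433.

0.02433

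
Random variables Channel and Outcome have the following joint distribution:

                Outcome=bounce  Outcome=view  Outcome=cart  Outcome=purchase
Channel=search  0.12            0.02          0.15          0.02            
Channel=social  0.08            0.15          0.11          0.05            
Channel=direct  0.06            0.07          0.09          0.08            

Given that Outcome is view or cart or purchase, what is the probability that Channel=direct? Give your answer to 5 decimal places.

P(Outcome=view) = 0.02 + 0.15 + 0.07 = 0.24.
P(Outcome=cart) = 0.15 + 0.11 + 0.09 = 0.35.
P(Outcome=purchase) = 0.02 + 0.05 + 0.08 = 0.15.
P(Outcome ∈ {view, cart, purchase}) = 0.24 + 0.35 + 0.15 = 0.74; P(Channel=direct, Outcome ∈ {view, cart, purchase}) = 0.07 + 0.09 + 0.08 = 0.24.
P(Channel=direct | Outcome ∈ {view, cart, purchase}) = 0.24/0.74 = 0.32432.

0.32432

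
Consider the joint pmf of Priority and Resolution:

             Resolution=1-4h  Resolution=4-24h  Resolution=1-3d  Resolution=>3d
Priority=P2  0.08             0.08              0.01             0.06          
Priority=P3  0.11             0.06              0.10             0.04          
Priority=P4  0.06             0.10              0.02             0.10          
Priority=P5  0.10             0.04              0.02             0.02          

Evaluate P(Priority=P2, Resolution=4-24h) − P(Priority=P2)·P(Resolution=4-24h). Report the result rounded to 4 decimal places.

0.0156

P(Priority=P2) = 0.08 + 0.08 + 0.01 + 0.06 = 0.23.
P(Resolution=4-24h) = 0.08 + 0.06 + 0.10 + 0.04 = 0.28.
P(Priority=P2, Resolution=4-24h) − P(Priority=P2)P(Resolution=4-24h) = 0.08 − 0.23×0.28 = 0.0156.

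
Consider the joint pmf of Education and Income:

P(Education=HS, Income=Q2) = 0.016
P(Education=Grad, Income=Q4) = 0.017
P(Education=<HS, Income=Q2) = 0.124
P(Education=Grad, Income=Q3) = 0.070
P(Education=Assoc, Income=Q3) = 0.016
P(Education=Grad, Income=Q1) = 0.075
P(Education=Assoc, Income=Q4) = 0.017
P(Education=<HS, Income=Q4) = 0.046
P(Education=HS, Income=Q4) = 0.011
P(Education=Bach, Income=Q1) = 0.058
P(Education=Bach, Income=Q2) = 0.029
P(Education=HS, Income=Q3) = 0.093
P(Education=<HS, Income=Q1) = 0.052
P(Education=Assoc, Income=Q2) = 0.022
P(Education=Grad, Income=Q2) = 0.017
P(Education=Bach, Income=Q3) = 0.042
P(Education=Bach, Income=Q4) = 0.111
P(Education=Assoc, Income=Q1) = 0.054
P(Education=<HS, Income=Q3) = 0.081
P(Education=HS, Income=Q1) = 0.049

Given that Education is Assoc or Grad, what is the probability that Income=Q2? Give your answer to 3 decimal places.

0.135

P(Education=Assoc) = 0.054 + 0.022 + 0.016 + 0.017 = 0.109.
P(Education=Grad) = 0.075 + 0.017 + 0.070 + 0.017 = 0.179.
P(Education ∈ {Assoc, Grad}) = 0.109 + 0.179 = 0.288; P(Income=Q2, Education ∈ {Assoc, Grad}) = 0.022 + 0.017 = 0.039.
P(Income=Q2 | Education ∈ {Assoc, Grad}) = 0.039/0.288 = 0.135.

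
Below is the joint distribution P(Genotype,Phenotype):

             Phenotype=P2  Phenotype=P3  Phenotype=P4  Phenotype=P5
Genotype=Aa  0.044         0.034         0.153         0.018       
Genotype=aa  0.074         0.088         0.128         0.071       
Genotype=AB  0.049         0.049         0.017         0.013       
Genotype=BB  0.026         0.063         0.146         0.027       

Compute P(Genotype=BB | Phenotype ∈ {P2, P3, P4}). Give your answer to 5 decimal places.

0.26980

P(Phenotype=P2) = 0.044 + 0.074 + 0.049 + 0.026 = 0.193.
P(Phenotype=P3) = 0.034 + 0.088 + 0.049 + 0.063 = 0.234.
P(Phenotype=P4) = 0.153 + 0.128 + 0.017 + 0.146 = 0.444.
P(Phenotype ∈ {P2, P3, P4}) = 0.193 + 0.234 + 0.444 = 0.871; P(Genotype=BB, Phenotype ∈ {P2, P3, P4}) = 0.026 + 0.063 + 0.146 = 0.235.
P(Genotype=BB | Phenotype ∈ {P2, P3, P4}) = 0.235/0.871 = 0.26980.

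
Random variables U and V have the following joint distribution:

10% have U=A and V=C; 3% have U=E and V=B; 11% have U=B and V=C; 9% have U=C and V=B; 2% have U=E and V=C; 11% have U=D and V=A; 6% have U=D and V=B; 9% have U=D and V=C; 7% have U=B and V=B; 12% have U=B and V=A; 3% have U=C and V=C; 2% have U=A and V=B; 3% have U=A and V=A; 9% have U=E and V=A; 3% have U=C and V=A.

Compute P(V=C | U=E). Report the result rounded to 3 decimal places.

P(U=E) = 0.09 + 0.03 + 0.02 = 0.14.
P(V=C | U=E) = 0.02/0.14 = 0.143.

0.143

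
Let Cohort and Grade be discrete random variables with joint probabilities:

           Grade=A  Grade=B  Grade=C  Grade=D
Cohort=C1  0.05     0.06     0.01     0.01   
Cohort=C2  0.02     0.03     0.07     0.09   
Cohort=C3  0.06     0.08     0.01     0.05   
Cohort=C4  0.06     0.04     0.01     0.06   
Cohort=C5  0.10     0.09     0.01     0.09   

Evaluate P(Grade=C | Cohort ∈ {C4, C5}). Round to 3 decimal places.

0.043

P(Cohort=C4) = 0.06 + 0.04 + 0.01 + 0.06 = 0.17.
P(Cohort=C5) = 0.10 + 0.09 + 0.01 + 0.09 = 0.29.
P(Cohort ∈ {C4, C5}) = 0.17 + 0.29 = 0.46; P(Grade=C, Cohort ∈ {C4, C5}) = 0.01 + 0.01 = 0.02.
P(Grade=C | Cohort ∈ {C4, C5}) = 0.02/0.46 = 0.043.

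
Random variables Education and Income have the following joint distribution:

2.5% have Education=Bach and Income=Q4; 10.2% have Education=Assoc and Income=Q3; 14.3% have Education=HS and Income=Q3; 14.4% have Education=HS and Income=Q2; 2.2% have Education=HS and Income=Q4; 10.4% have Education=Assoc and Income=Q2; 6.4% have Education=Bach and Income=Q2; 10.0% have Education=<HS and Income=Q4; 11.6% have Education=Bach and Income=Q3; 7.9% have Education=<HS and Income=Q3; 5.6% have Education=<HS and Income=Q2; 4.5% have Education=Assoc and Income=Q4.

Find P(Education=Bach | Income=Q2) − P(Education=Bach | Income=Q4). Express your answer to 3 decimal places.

P(Income=Q2) = 0.056 + 0.144 + 0.104 + 0.064 = 0.368; P(Education=Bach | Income=Q2) = 0.064/0.368 = 0.1739.
P(Income=Q4) = 0.100 + 0.022 + 0.045 + 0.025 = 0.192; P(Education=Bach | Income=Q4) = 0.025/0.192 = 0.1302.
Difference = 0.044.

0.044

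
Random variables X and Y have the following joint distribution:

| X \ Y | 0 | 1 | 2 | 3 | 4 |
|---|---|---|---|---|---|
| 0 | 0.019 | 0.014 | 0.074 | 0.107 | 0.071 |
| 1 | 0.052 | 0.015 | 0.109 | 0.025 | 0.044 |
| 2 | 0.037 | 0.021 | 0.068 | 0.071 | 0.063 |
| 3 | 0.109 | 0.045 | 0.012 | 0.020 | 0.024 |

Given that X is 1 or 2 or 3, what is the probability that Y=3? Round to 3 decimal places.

0.162

P(X=1) = 0.052 + 0.015 + 0.109 + 0.025 + 0.044 = 0.245.
P(X=2) = 0.037 + 0.021 + 0.068 + 0.071 + 0.063 = 0.260.
P(X=3) = 0.109 + 0.045 + 0.012 + 0.020 + 0.024 = 0.210.
P(X ∈ {1, 2, 3}) = 0.245 + 0.260 + 0.210 = 0.715; P(Y=3, X ∈ {1, 2, 3}) = 0.025 + 0.071 + 0.020 = 0.116.
P(Y=3 | X ∈ {1, 2, 3}) = 0.116/0.715 = 0.162.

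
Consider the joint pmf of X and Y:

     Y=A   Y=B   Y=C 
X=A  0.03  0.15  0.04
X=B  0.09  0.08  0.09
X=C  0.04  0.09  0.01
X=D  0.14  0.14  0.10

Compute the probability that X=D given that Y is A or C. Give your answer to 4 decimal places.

0.4444

P(Y=A) = 0.03 + 0.09 + 0.04 + 0.14 = 0.30.
P(Y=C) = 0.04 + 0.09 + 0.01 + 0.10 = 0.24.
P(Y ∈ {A, C}) = 0.30 + 0.24 = 0.54; P(X=D, Y ∈ {A, C}) = 0.14 + 0.10 = 0.24.
P(X=D | Y ∈ {A, C}) = 0.24/0.54 = 0.4444.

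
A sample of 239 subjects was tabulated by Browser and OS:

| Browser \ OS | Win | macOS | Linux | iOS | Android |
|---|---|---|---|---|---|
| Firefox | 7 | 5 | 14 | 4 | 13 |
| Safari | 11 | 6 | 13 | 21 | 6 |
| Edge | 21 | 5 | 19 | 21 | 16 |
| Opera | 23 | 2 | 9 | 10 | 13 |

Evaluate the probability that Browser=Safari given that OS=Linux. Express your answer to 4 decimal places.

0.2364

Total with OS=Linux: 14 + 13 + 19 + 9 = 55.
P(Browser=Safari | OS=Linux) = 13/55 = 0.2364.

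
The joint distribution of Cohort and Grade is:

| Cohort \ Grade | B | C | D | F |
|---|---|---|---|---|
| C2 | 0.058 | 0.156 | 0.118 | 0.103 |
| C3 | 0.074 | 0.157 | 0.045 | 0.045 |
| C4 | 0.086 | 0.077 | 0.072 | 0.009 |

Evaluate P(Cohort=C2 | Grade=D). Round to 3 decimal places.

0.502

P(Grade=D) = 0.118 + 0.045 + 0.072 = 0.235.
P(Cohort=C2 | Grade=D) = 0.118/0.235 = 0.502.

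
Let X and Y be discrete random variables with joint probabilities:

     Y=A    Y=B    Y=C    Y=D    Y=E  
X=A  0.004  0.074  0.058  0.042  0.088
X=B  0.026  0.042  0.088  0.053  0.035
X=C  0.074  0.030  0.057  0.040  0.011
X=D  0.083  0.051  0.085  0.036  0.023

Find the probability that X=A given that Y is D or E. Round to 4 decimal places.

0.3963

P(Y=D) = 0.042 + 0.053 + 0.040 + 0.036 = 0.171.
P(Y=E) = 0.088 + 0.035 + 0.011 + 0.023 = 0.157.
P(Y ∈ {D, E}) = 0.171 + 0.157 = 0.328; P(X=A, Y ∈ {D, E}) = 0.042 + 0.088 = 0.130.
P(X=A | Y ∈ {D, E}) = 0.130/0.328 = 0.3963.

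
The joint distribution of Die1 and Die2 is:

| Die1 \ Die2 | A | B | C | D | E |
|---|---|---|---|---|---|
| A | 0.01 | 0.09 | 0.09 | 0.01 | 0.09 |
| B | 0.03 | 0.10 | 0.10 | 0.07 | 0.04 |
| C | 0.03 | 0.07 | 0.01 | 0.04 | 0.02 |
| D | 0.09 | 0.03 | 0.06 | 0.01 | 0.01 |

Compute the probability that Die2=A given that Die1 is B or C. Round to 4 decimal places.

0.1176

P(Die1=B) = 0.03 + 0.10 + 0.10 + 0.07 + 0.04 = 0.34.
P(Die1=C) = 0.03 + 0.07 + 0.01 + 0.04 + 0.02 = 0.17.
P(Die1 ∈ {B, C}) = 0.34 + 0.17 = 0.51; P(Die2=A, Die1 ∈ {B, C}) = 0.03 + 0.03 = 0.06.
P(Die2=A | Die1 ∈ {B, C}) = 0.06/0.51 = 0.1176.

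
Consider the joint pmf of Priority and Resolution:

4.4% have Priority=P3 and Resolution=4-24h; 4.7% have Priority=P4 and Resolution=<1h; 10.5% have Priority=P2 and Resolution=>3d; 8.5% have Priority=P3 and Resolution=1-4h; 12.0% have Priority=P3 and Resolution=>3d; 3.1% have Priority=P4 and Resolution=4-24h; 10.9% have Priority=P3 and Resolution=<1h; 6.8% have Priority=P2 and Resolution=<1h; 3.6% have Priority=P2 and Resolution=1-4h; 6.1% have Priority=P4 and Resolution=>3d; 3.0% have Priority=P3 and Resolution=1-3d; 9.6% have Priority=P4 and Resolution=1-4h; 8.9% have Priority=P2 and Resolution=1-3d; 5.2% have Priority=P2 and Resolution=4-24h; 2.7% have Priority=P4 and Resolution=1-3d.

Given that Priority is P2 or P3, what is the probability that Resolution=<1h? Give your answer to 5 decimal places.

P(Priority=P2) = 0.068 + 0.036 + 0.052 + 0.089 + 0.105 = 0.350.
P(Priority=P3) = 0.109 + 0.085 + 0.044 + 0.030 + 0.120 = 0.388.
P(Priority ∈ {P2, P3}) = 0.350 + 0.388 = 0.738; P(Resolution=<1h, Priority ∈ {P2, P3}) = 0.068 + 0.109 = 0.177.
P(Resolution=<1h | Priority ∈ {P2, P3}) = 0.177/0.738 = 0.23984.

0.23984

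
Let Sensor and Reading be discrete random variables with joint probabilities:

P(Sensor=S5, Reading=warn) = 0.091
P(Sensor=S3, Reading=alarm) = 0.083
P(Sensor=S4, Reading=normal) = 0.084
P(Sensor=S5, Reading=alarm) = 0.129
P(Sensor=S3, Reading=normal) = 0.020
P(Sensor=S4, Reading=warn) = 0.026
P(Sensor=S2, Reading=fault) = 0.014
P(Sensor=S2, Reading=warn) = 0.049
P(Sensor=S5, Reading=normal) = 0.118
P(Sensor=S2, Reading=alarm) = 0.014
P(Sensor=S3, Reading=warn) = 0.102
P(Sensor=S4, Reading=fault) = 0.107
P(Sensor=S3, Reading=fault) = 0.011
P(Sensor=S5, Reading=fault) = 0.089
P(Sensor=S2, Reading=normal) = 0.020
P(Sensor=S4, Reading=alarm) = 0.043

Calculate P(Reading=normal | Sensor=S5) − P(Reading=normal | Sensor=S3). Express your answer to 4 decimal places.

P(Sensor=S5) = 0.118 + 0.091 + 0.129 + 0.089 = 0.427; P(Reading=normal | Sensor=S5) = 0.118/0.427 = 0.27635.
P(Sensor=S3) = 0.020 + 0.102 + 0.083 + 0.011 = 0.216; P(Reading=normal | Sensor=S3) = 0.020/0.216 = 0.09259.
Difference = 0.1838.

0.1838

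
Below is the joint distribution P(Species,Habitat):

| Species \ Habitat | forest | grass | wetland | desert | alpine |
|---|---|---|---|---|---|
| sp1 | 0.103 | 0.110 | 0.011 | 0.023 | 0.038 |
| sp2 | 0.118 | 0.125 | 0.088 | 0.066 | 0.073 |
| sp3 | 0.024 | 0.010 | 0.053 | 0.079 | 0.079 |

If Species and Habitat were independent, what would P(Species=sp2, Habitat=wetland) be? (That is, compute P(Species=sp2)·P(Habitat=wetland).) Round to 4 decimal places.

0.0714

P(Species=sp2) = 0.118 + 0.125 + 0.088 + 0.066 + 0.073 = 0.470.
P(Habitat=wetland) = 0.011 + 0.088 + 0.053 = 0.152.
Product: 0.470 × 0.152 = 0.0714.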